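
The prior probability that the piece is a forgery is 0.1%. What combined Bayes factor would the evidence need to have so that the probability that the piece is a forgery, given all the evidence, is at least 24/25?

23976

Prior odds = 0.001/0.999 = 1/999.
Target odds = 0.96/0.04 = 24.
Required Bayes factor = 24 ÷ (1/999) = 23976.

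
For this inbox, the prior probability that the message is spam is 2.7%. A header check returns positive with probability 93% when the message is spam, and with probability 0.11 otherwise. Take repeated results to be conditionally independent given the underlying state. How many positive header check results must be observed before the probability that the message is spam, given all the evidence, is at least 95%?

Prior odds = 0.027/0.973 = 27/973.
Likelihood ratio of a positive result = 0.93/0.11 = 93/11.
Target odds: 0.95 ÷ 0.05 = 19.
Need (27/973) × (93/11)ⁿ ≥ 19, i.e. (93/11)ⁿ ≥ 18487/27.
(93/11)³ = 804357/1331 falls short of 18487/27 but (93/11)⁴ = 74805201/14641 reaches it, so n = 4.

4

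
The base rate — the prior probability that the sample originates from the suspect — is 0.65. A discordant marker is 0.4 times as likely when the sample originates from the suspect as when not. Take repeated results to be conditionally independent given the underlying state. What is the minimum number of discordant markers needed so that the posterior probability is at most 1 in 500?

8

Prior odds: 0.65 ÷ 0.35 = 13/7.
Likelihood ratio per discordant marker = 0.4.
Target odds: 0.002 ÷ 0.998 = 1/499.
Require 0.4ⁿ ≤ 1/499 ÷ (13/7) = 7/6487.
0.4⁷ = 128/78125 is still above 7/6487 but 0.4⁸ = 256/390625 is at or below it, so n = 8.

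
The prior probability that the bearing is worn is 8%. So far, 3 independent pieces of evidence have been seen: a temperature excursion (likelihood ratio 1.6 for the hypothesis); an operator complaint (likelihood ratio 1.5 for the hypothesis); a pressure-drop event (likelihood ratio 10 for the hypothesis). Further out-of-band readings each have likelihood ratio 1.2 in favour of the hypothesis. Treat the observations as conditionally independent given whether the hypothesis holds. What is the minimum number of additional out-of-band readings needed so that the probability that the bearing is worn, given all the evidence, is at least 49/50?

Prior odds = 0.08/0.92 = 2/23.
Combined Bayes factor of the evidence already in hand = 1.6 × 1.5 × 10 = 24.
Odds after that evidence = (2/23) × 24 = 48/23.
Target odds = 0.98/0.02 = 49.
Need 1.2ⁿ ≥ 49 ÷ (48/23) = 1127/48.
1.2¹⁷ ≈22.1861 falls short of 1127/48 but 1.2¹⁸ ≈26.6233 reaches it, so n = 18.

18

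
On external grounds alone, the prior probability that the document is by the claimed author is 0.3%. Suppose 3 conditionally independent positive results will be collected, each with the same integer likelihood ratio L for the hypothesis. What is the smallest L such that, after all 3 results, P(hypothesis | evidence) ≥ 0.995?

Prior odds = 0.003/0.997 = 3/997.
Target odds = 0.995/0.005 = 199.
Need L³ ≥ 199 ÷ (3/997) = 198403/3.
40³ = 64000 < 198403/3 ≤ 68921 = 41³, so L = 41.

41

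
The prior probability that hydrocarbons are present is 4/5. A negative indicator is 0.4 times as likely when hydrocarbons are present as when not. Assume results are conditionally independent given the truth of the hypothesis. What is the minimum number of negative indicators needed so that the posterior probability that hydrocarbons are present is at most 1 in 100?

7

Prior odds = 0.8/0.2 = 4.
Likelihood ratio per negative indicator = 0.4.
Target posterior odds = 0.01/0.99 = 1/99.
Need 4 × 0.4ⁿ ≤ 1/99, i.e. 0.4ⁿ ≤ 1/396.
0.4⁶ = 64/15625 is still above 1/396 but 0.4⁷ = 128/78125 is at or below it, so n = 7.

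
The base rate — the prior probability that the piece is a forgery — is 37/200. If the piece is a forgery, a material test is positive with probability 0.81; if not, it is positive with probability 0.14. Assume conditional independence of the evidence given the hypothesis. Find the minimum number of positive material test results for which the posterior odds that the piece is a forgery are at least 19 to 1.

Prior odds: 0.185 ÷ 0.815 = 37/163.
Likelihood ratio of a positive = 0.81/0.14 = 81/14.
Target odds = 19.
Need (37/163) × (81/14)ⁿ ≥ 19, i.e. (81/14)ⁿ ≥ 3097/37.
(81/14)² = 6561/196 falls short of 3097/37 but (81/14)³ = 531441/2744 reaches it, so n = 3.

3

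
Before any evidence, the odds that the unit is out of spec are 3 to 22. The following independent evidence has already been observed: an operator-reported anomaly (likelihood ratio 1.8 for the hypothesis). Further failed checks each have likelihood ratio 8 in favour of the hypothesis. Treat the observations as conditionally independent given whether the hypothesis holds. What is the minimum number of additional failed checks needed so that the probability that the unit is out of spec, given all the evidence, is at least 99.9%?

4

Prior odds = 3/22.
Bayes factor of the evidence already in hand = 1.8.
Odds after that evidence = (3/22) × 1.8 = 27/110.
Target odds = 0.999/0.001 = 999.
Need 8ⁿ ≥ 999 ÷ (27/110) = 4070.
8³ = 512 falls short of 4070 but 8⁴ = 4096 reaches it, so n = 4.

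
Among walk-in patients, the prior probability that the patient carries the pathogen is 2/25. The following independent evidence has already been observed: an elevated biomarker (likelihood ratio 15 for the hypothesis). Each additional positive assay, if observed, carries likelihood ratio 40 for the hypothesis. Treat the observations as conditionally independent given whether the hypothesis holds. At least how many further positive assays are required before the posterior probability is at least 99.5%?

Prior odds = 0.08/0.92 = 2/23.
Bayes factor of the evidence already in hand = 15.
Odds after that evidence = (2/23) × 15 = 30/23.
Target odds = 0.995/0.005 = 199.
Need 40ⁿ ≥ 199 ÷ (30/23) = 4577/30.
40¹ = 40 falls short of 4577/30 but 40² = 1600 reaches it, so n = 2.

2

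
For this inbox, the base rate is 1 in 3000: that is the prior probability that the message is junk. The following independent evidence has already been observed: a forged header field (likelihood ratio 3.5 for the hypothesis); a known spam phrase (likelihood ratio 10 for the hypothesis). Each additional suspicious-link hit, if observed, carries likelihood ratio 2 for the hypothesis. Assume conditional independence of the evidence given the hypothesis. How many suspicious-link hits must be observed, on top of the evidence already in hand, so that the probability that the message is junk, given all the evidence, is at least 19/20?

Prior odds = (1/3000)/(2999/3000) = 1/2999.
Combined Bayes factor of the evidence already in hand = 3.5 × 10 = 35.
Odds after that evidence = (1/2999) × 35 = 35/2999.
Target odds = 0.95/0.05 = 19.
Need 2ⁿ ≥ 19 ÷ (35/2999) = 56981/35.
2¹⁰ = 1024 falls short of 56981/35 but 2¹¹ = 2048 reaches it, so n = 11.

11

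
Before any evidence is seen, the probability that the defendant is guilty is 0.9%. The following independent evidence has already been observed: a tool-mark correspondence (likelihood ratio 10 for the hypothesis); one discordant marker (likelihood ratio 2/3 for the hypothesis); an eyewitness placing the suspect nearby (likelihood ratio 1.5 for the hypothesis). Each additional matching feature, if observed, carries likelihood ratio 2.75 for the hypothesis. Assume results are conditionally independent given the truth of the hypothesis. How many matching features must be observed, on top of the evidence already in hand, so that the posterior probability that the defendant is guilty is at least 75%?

Prior odds = 0.009/0.991 = 9/991.
Combined Bayes factor of the evidence already in hand = 10 × (2/3) × 1.5 = 10.
Odds after that evidence = (9/991) × 10 = 90/991.
Target odds = 0.75/0.25 = 3.
Need 2.75ⁿ ≥ 3 ÷ (90/991) = 991/30.
2.75³ = 20.796875 falls short of 991/30 but 2.75⁴ = 57.19140625 reaches it, so n = 4.

4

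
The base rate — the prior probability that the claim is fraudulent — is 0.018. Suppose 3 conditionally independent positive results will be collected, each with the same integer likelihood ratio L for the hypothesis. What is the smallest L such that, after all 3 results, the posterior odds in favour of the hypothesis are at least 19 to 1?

11

Prior odds = 0.018/0.982 = 9/491.
Target odds = 19.
Need L³ ≥ 19 ÷ (9/491) = 9329/9.
10³ = 1000 < 9329/9 ≤ 1331 = 11³, so L = 11.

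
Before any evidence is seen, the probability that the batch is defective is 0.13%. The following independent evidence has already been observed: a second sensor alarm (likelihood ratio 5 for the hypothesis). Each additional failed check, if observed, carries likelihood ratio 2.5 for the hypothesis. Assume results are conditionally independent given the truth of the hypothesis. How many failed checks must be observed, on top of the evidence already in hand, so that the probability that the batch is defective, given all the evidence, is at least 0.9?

Prior odds = 0.0013/0.9987 = 13/9987.
Bayes factor of the evidence already in hand = 5.
Odds after that evidence = (13/9987) × 5 = 65/9987.
Target odds = 0.9/0.1 = 9.
Need 2.5ⁿ ≥ 9 ÷ (65/9987) = 89883/65.
2.5⁷ = 610.3515625 falls short of 89883/65 but 2.5⁸ = 390625/256 reaches it, so n = 8.

8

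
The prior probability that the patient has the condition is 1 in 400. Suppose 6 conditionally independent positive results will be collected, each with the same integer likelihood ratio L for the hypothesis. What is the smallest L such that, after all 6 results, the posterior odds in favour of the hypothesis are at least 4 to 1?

4

Prior odds = 0.0025/0.9975 = 1/399.
Target odds = 4.
Need L⁶ ≥ 4 ÷ (1/399) = 1596.
3⁶ = 729 < 1596 ≤ 4096 = 4⁶, so L = 4.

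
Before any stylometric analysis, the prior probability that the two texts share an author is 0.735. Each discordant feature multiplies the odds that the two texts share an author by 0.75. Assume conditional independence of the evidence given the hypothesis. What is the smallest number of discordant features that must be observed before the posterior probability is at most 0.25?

Prior odds = 0.735/0.265 = 147/53.
Likelihood ratio per discordant feature = 0.75.
Target posterior odds = 0.25/0.75 = 1/3.
Require 0.75ⁿ ≤ 1/3 ÷ (147/53) = 53/441.
0.75⁷ = 2187/16384 is still above 53/441 but 0.75⁸ = 6561/65536 is at or below it, so n = 8.

8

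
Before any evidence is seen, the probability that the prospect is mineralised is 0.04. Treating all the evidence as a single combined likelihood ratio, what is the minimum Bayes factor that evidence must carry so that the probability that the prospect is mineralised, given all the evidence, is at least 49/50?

Prior odds = 0.04/0.96 = 1/24.
Target odds = 0.98/0.02 = 49.
Required Bayes factor = 49 ÷ (1/24) = 1176.

1176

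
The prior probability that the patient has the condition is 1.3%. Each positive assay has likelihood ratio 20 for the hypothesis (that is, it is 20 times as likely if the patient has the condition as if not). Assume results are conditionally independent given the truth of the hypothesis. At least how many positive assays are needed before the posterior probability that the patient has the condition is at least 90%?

Prior odds = 0.013/0.987 = 13/987.
Likelihood ratio per positive assay = 20.
Target posterior odds = 0.9/0.1 = 9.
Need (13/987) × 20ⁿ ≥ 9, i.e. 20ⁿ ≥ 8883/13.
20² = 400 falls short of 8883/13 but 20³ = 8000 reaches it, so n = 3.

3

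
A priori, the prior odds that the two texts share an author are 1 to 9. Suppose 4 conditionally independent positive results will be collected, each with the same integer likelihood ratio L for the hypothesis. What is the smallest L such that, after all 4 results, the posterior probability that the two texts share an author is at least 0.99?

Prior odds = 1/9.
Target odds = 0.99/0.01 = 99.
Need L⁴ ≥ 99 ÷ (1/9) = 891.
5⁴ = 625 < 891 ≤ 1296 = 6⁴, so L = 6.

6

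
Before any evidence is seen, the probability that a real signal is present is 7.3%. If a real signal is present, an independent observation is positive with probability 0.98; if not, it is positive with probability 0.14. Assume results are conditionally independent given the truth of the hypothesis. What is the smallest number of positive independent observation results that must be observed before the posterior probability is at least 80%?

Prior odds: 0.073 ÷ 0.927 = 73/927.
Likelihood ratio of a positive = 0.98/0.14 = 7.
Target odds: 0.8 ÷ 0.2 = 4.
Need (73/927) × 7ⁿ ≥ 4, i.e. 7ⁿ ≥ 3708/73.
7² = 49 falls short of 3708/73 but 7³ = 343 reaches it, so n = 3.

3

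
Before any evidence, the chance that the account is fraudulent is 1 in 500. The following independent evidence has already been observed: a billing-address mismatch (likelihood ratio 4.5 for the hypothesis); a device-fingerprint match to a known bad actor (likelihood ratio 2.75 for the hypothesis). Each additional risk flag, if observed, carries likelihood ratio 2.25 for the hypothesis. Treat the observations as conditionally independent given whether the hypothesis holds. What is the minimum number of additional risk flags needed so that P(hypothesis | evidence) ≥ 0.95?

Prior odds = 0.002/0.998 = 1/499.
Combined Bayes factor of the evidence already in hand = 4.5 × 2.75 = 12.375.
Odds after that evidence = (1/499) × 12.375 = 99/3992.
Target odds = 0.95/0.05 = 19.
Need 2.25ⁿ ≥ 19 ÷ (99/3992) = 75848/99.
2.25⁸ = 43046721/65536 falls short of 75848/99 but 2.25⁹ = 387420489/262144 reaches it, so n = 9.

9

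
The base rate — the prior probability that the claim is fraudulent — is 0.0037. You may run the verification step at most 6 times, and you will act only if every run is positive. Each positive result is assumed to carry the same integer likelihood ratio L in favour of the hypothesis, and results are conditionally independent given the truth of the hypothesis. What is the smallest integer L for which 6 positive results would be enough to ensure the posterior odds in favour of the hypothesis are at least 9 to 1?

Prior odds = 0.0037/0.9963 = 37/9963.
Target odds = 9.
Need L⁶ ≥ 9 ÷ (37/9963) = 89667/37.
3⁶ = 729 < 89667/37 ≤ 4096 = 4⁶, so L = 4.

4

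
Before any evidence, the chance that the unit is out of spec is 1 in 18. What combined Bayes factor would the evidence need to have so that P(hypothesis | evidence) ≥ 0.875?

Prior odds = (1/18)/(17/18) = 1/17.
Target odds = 0.875/0.125 = 7.
Required Bayes factor = 7 ÷ (1/17) = 119.

119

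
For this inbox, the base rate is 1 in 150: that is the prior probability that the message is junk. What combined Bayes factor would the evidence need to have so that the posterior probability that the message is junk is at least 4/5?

596

Prior odds = (1/150)/(149/150) = 1/149.
Target odds = 0.8/0.2 = 4.
Required Bayes factor = 4 ÷ (1/149) = 596.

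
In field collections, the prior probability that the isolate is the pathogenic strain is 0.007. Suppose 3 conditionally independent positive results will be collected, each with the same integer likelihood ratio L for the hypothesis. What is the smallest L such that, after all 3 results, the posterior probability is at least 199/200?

Prior odds = 0.007/0.993 = 7/993.
Target odds = 0.995/0.005 = 199.
Need L³ ≥ 199 ÷ (7/993) = 197607/7.
30³ = 27000 < 197607/7 ≤ 29791 = 31³, so L = 31.

31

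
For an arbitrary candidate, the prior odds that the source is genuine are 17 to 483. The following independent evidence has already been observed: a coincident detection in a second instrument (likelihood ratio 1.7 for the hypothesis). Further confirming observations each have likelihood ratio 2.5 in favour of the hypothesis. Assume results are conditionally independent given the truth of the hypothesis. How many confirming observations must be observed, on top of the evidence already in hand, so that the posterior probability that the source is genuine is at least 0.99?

Prior odds = 17/483.
Bayes factor of the evidence already in hand = 1.7.
Odds after that evidence = (17/483) × 1.7 = 289/4830.
Target odds = 0.99/0.01 = 99.
Need 2.5ⁿ ≥ 99 ÷ (289/4830) = 478170/289.
2.5⁸ = 390625/256 falls short of 478170/289 but 2.5⁹ = 1953125/512 reaches it, so n = 9.

9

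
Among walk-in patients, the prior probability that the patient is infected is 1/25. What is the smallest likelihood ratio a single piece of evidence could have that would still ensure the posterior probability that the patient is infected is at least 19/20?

Prior odds = 0.04/0.96 = 1/24.
Target odds = 0.95/0.05 = 19.
Required Bayes factor = 19 ÷ (1/24) = 456.

456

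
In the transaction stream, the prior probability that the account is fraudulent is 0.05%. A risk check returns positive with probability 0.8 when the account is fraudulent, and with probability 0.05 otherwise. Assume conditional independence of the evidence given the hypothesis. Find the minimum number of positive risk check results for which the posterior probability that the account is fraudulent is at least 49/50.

Prior odds: 0.0005 ÷ 0.9995 = 1/1999.
Likelihood ratio of a positive result = 0.8/0.05 = 16.
Target posterior odds = 0.98/0.02 = 49.
Require 16ⁿ ≥ 49 ÷ (1/1999) = 97951.
16⁴ = 65536 falls short of 97951 but 16⁵ = 1048576 reaches it, so n = 5.

5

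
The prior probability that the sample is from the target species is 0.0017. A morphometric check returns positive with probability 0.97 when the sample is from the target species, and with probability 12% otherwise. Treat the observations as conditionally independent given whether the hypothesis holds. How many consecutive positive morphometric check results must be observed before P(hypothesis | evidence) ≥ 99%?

Prior odds: 0.0017 ÷ 0.9983 = 17/9983.
Likelihood ratio of a positive result = 0.97/0.12 = 97/12.
Target odds: 0.99 ÷ 0.01 = 99.
Require (97/12)ⁿ ≥ 99 ÷ (17/9983) = 988317/17.
(97/12)⁵ ≈34510.6 falls short of 988317/17 but (97/12)⁶ ≈278961 reaches it, so n = 6.

6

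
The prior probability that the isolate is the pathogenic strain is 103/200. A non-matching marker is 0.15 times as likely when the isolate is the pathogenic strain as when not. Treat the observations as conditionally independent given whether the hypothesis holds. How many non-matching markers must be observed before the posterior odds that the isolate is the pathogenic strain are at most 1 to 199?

Prior odds = 0.515/0.485 = 103/97.
Likelihood ratio per non-matching marker = 0.15.
Target odds = 1/199.
Need (103/97) × 0.15ⁿ ≤ 1/199, i.e. 0.15ⁿ ≤ 97/20497.
0.15² = 0.0225 is still above 97/20497 but 0.15³ = 0.003375 is at or below it, so n = 3.

3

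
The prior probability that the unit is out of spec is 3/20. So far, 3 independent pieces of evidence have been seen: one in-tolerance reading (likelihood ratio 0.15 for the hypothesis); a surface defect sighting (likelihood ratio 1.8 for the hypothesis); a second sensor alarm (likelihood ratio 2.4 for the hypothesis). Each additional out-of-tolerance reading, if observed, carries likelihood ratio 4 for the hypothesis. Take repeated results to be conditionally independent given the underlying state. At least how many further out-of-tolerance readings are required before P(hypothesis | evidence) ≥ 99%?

5

Prior odds = 0.15/0.85 = 3/17.
Combined Bayes factor of the evidence already in hand = 0.15 × 1.8 × 2.4 = 0.648.
Odds after that evidence = (3/17) × 0.648 = 243/2125.
Target odds = 0.99/0.01 = 99.
Need 4ⁿ ≥ 99 ÷ (243/2125) = 23375/27.
4⁴ = 256 falls short of 23375/27 but 4⁵ = 1024 reaches it, so n = 5.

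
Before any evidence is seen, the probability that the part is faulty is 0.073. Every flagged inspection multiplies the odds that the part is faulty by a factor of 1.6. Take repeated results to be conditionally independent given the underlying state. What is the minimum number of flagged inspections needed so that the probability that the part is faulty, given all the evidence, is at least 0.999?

21

Prior odds: 0.073 ÷ 0.927 = 73/927.
Likelihood ratio per flagged inspection = 1.6.
Target posterior odds = 0.999/0.001 = 999.
Require 1.6ⁿ ≥ 999 ÷ (73/927) = 926073/73.
1.6²⁰ ≈12089.3 falls short of 926073/73 but 1.6²¹ ≈19342.8 reaches it, so n = 21.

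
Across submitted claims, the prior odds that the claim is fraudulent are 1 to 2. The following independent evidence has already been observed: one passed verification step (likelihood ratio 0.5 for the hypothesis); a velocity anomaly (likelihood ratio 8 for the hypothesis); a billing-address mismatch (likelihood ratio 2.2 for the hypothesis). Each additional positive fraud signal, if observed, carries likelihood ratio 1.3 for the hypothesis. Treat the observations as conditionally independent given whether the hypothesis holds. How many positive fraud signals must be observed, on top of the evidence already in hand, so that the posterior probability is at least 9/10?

Prior odds = 0.5.
Combined Bayes factor of the evidence already in hand = 0.5 × 8 × 2.2 = 8.8.
Odds after that evidence = 0.5 × 8.8 = 4.4.
Target odds = 0.9/0.1 = 9.
Need 1.3ⁿ ≥ 9 ÷ 4.4 = 45/22.
1.3² = 1.69 falls short of 45/22 but 1.3³ = 2.197 reaches it, so n = 3.

3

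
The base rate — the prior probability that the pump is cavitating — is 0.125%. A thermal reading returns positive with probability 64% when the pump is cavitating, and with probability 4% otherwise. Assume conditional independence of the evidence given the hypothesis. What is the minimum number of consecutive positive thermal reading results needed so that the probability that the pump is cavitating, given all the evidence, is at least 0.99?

Prior odds: 0.00125 ÷ 0.99875 = 1/799.
Likelihood ratio of a positive result = 0.64/0.04 = 16.
Target posterior odds = 0.99/0.01 = 99.
Need (1/799) × 16ⁿ ≥ 99, i.e. 16ⁿ ≥ 79101.
16⁴ = 65536 falls short of 79101 but 16⁵ = 1048576 reaches it, so n = 5.

5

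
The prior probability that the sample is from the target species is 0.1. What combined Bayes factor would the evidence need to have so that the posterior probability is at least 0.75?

Prior odds = 0.1/0.9 = 1/9.
Target odds = 0.75/0.25 = 3.
Required Bayes factor = 3 ÷ (1/9) = 27.

27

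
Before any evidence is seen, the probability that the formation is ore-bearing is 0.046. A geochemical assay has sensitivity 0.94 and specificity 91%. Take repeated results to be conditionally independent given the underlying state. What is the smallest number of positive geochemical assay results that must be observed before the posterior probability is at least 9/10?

3

Prior odds: 0.046 ÷ 0.954 = 23/477.
False-positive rate = 1 − 0.91 = 0.09; likelihood ratio of a positive = 0.94/0.09 = 94/9.
Target odds: 0.9 ÷ 0.1 = 9.
Require (94/9)ⁿ ≥ 9 ÷ (23/477) = 4293/23.
(94/9)² = 8836/81 falls short of 4293/23 but (94/9)³ = 830584/729 reaches it, so n = 3.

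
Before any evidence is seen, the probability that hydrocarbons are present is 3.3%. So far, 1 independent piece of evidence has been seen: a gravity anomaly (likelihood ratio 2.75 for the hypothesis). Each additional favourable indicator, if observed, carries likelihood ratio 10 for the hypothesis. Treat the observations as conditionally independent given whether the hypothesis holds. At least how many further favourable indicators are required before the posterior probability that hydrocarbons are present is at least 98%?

3

Prior odds = 0.033/0.967 = 33/967.
Bayes factor of the evidence already in hand = 2.75.
Odds after that evidence = (33/967) × 2.75 = 363/3868.
Target odds = 0.98/0.02 = 49.
Need 10ⁿ ≥ 49 ÷ (363/3868) = 189532/363.
10² = 100 falls short of 189532/363 but 10³ = 1000 reaches it, so n = 3.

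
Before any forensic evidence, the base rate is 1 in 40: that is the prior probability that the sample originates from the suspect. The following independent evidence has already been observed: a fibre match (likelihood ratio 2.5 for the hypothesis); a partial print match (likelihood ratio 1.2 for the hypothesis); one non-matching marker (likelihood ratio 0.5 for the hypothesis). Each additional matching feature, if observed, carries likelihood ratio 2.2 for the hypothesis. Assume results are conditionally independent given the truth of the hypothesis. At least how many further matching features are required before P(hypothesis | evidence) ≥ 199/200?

11

Prior odds = 0.025/0.975 = 1/39.
Combined Bayes factor of the evidence already in hand = 2.5 × 1.2 × 0.5 = 1.5.
Odds after that evidence = (1/39) × 1.5 = 1/26.
Target odds = 0.995/0.005 = 199.
Need 2.2ⁿ ≥ 199 ÷ (1/26) = 5174.
2.2¹⁰ ≈2655.99 falls short of 5174 but 2.2¹¹ ≈5843.18 reaches it, so n = 11.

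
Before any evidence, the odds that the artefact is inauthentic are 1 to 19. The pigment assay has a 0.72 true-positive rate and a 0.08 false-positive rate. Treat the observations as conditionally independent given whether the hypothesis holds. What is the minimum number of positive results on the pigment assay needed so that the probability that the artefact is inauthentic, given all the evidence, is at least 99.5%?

Prior odds = 1/19.
Likelihood ratio of a positive result = 0.72/0.08 = 9.
Target odds: 0.995 ÷ 0.005 = 199.
Need (1/19) × 9ⁿ ≥ 199, i.e. 9ⁿ ≥ 3781.
9³ = 729 falls short of 3781 but 9⁴ = 6561 reaches it, so n = 4.

4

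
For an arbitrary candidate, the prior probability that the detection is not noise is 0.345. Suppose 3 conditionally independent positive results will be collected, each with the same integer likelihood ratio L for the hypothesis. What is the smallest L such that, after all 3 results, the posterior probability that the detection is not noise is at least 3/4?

2

Prior odds = 0.345/0.655 = 69/131.
Target odds = 0.75/0.25 = 3.
Need L³ ≥ 3 ÷ (69/131) = 131/23.
1³ = 1 < 131/23 ≤ 8 = 2³, so L = 2.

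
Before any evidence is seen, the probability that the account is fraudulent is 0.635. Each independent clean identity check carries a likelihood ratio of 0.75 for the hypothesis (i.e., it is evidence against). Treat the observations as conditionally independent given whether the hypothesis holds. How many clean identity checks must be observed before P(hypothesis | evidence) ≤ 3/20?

Prior odds: 0.635 ÷ 0.365 = 127/73.
Likelihood ratio per clean identity check = 0.75.
Target posterior odds = 0.15/0.85 = 3/17.
Require 0.75ⁿ ≤ 3/17 ÷ (127/73) = 219/2159.
0.75⁷ = 2187/16384 is still above 219/2159 but 0.75⁸ = 6561/65536 is at or below it, so n = 8.

8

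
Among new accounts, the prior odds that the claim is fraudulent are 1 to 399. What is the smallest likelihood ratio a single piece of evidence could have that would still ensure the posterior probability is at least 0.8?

1596

Prior odds = 1/399.
Target odds = 0.8/0.2 = 4.
Required Bayes factor = 4 ÷ (1/399) = 1596.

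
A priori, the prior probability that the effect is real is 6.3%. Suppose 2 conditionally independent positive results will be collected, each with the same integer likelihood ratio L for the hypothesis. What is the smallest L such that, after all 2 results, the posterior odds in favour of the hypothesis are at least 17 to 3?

10

Prior odds = 0.063/0.937 = 63/937.
Target odds = 17/3.
Need L² ≥ 17/3 ÷ (63/937) = 15929/189.
9² = 81 < 15929/189 ≤ 100 = 10², so L = 10.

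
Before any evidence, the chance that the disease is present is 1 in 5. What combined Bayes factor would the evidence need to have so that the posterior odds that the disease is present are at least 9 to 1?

36

Prior odds = 0.2/0.8 = 0.25.
Target odds = 9.
Required Bayes factor = 9 ÷ 0.25 = 36.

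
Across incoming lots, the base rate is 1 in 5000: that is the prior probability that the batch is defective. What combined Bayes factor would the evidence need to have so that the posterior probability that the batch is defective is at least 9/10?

44991

Prior odds = 0.0002/0.9998 = 1/4999.
Target odds = 0.9/0.1 = 9.
Required Bayes factor = 9 ÷ (1/4999) = 44991.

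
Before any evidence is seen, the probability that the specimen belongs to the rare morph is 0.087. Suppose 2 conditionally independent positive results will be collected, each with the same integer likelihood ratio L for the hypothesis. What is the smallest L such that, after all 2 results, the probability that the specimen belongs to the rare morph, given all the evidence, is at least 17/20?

Prior odds = 0.087/0.913 = 87/913.
Target odds = 0.85/0.15 = 17/3.
Need L² ≥ 17/3 ÷ (87/913) = 15521/261.
7² = 49 < 15521/261 ≤ 64 = 8², so L = 8.

8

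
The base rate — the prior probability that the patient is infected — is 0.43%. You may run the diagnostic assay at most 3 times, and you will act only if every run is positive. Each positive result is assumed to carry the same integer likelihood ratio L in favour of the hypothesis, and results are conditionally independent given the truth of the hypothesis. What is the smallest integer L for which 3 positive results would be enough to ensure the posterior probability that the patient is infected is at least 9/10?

13

Prior odds = 0.0043/0.9957 = 43/9957.
Target odds = 0.9/0.1 = 9.
Need L³ ≥ 9 ÷ (43/9957) = 89613/43.
12³ = 1728 < 89613/43 ≤ 2197 = 13³, so L = 13.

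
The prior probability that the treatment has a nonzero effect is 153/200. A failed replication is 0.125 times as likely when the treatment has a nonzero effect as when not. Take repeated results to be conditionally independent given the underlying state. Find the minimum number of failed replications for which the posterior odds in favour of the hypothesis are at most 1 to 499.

Prior odds: 0.765 ÷ 0.235 = 153/47.
Likelihood ratio per failed replication = 0.125.
Target odds = 1/499.
Need (153/47) × 0.125ⁿ ≤ 1/499, i.e. 0.125ⁿ ≤ 47/76347.
0.125³ = 0.001953125 is still above 47/76347 but 0.125⁴ = 1/4096 is at or below it, so n = 4.

4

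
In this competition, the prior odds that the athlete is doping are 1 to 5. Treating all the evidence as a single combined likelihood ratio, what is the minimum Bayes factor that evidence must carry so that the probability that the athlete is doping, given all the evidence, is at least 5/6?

Prior odds = 0.2.
Target odds = (5/6)/(1/6) = 5.
Required Bayes factor = 5 ÷ 0.2 = 25.

25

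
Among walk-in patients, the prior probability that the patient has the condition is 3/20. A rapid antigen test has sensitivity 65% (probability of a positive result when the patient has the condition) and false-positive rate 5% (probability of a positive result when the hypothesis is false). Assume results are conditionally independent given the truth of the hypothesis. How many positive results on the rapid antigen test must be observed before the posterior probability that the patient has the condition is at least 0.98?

3

Prior odds = 0.15/0.85 = 3/17.
Likelihood ratio of a positive result = 0.65/0.05 = 13.
Target posterior odds = 0.98/0.02 = 49.
Require 13ⁿ ≥ 49 ÷ (3/17) = 833/3.
13² = 169 falls short of 833/3 but 13³ = 2197 reaches it, so n = 3.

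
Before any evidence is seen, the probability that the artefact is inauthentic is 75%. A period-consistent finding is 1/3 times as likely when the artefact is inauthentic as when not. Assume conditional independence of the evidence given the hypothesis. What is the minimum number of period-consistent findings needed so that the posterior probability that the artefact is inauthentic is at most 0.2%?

Prior odds = 0.75/0.25 = 3.
Likelihood ratio per period-consistent finding = 1/3.
Target posterior odds = 0.002/0.998 = 1/499.
Require (1/3)ⁿ ≤ 1/499 ÷ 3 = 1/1497.
(1/3)⁶ = 1/729 is still above 1/1497 but (1/3)⁷ = 1/2187 is at or below it, so n = 7.

7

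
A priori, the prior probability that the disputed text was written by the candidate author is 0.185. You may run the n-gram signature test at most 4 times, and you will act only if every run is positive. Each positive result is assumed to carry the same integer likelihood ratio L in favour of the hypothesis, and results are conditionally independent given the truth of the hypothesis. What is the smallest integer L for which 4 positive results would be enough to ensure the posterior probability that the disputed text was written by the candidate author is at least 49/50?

Prior odds = 0.185/0.815 = 37/163.
Target odds = 0.98/0.02 = 49.
Need L⁴ ≥ 49 ÷ (37/163) = 7987/37.
3⁴ = 81 < 7987/37 ≤ 256 = 4⁴, so L = 4.

4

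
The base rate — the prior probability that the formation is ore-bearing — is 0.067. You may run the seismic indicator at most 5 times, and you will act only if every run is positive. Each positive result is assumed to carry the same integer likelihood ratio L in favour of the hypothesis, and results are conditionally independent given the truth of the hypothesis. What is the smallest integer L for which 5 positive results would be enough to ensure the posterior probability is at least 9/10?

Prior odds = 0.067/0.933 = 67/933.
Target odds = 0.9/0.1 = 9.
Need L⁵ ≥ 9 ÷ (67/933) = 8397/67.
2⁵ = 32 < 8397/67 ≤ 243 = 3⁵, so L = 3.

3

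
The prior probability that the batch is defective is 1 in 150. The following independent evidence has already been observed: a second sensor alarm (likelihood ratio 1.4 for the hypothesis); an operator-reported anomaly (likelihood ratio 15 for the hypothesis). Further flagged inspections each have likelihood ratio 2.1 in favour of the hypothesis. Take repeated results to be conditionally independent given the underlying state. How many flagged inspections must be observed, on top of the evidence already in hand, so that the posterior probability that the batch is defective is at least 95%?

Prior odds = (1/150)/(149/150) = 1/149.
Combined Bayes factor of the evidence already in hand = 1.4 × 15 = 21.
Odds after that evidence = (1/149) × 21 = 21/149.
Target odds = 0.95/0.05 = 19.
Need 2.1ⁿ ≥ 19 ÷ (21/149) = 2831/21.
2.1⁶ = 85766121/1000000 falls short of 2831/21 but 2.1⁷ ≈180.109 reaches it, so n = 7.

7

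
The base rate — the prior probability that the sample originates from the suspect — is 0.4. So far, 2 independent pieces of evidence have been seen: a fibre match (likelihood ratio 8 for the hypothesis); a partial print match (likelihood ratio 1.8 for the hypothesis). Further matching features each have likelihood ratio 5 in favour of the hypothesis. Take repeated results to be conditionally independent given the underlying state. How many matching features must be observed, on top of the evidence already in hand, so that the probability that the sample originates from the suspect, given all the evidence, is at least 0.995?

Prior odds = 0.4/0.6 = 2/3.
Combined Bayes factor of the evidence already in hand = 8 × 1.8 = 14.4.
Odds after that evidence = (2/3) × 14.4 = 9.6.
Target odds = 0.995/0.005 = 199.
Need 5ⁿ ≥ 199 ÷ 9.6 = 995/48.
5¹ = 5 falls short of 995/48 but 5² = 25 reaches it, so n = 2.

2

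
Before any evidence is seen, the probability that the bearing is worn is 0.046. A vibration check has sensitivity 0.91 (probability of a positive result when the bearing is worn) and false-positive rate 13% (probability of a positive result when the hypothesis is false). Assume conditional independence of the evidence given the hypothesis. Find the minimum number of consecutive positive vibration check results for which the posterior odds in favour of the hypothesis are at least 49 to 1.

4

Prior odds: 0.046 ÷ 0.954 = 23/477.
Likelihood ratio of a positive result = 0.91/0.13 = 7.
Target odds = 49.
Need (23/477) × 7ⁿ ≥ 49, i.e. 7ⁿ ≥ 23373/23.
7³ = 343 falls short of 23373/23 but 7⁴ = 2401 reaches it, so n = 4.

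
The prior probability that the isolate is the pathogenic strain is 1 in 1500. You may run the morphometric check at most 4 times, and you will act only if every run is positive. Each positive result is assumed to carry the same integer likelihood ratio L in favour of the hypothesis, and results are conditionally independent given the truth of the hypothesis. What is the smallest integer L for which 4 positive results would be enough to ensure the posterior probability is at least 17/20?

10

Prior odds = (1/1500)/(1499/1500) = 1/1499.
Target odds = 0.85/0.15 = 17/3.
Need L⁴ ≥ 17/3 ÷ (1/1499) = 25483/3.
9⁴ = 6561 < 25483/3 ≤ 10000 = 10⁴, so L = 10.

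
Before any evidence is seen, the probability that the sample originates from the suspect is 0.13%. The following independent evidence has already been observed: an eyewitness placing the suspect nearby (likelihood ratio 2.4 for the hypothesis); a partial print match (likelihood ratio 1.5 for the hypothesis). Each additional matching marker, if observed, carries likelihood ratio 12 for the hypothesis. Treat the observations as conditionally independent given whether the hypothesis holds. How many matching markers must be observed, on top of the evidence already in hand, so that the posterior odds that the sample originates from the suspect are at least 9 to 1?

Prior odds = 0.0013/0.9987 = 13/9987.
Combined Bayes factor of the evidence already in hand = 2.4 × 1.5 = 3.6.
Odds after that evidence = (13/9987) × 3.6 = 78/16645.
Target odds = 9.
Need 12ⁿ ≥ 9 ÷ (78/16645) = 49935/26.
12³ = 1728 falls short of 49935/26 but 12⁴ = 20736 reaches it, so n = 4.

4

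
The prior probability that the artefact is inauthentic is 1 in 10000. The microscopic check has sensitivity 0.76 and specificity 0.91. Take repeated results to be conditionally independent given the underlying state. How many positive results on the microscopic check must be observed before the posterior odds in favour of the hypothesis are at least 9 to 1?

6

Prior odds: 0.0001 ÷ 0.9999 = 1/9999.
False-positive rate = 1 − 0.91 = 0.09; likelihood ratio of a positive = 0.76/0.09 = 76/9.
Target odds = 9.
Require (76/9)ⁿ ≥ 9 ÷ (1/9999) = 89991.
(76/9)⁵ ≈42939.3 falls short of 89991 but (76/9)⁶ ≈362599 reaches it, so n = 6.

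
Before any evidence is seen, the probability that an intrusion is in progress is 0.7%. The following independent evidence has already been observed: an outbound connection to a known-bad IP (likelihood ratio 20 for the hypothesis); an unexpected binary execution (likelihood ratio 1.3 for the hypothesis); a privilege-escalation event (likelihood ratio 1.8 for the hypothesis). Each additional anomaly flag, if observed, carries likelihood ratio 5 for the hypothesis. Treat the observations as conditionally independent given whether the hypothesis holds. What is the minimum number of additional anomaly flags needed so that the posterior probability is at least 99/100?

Prior odds = 0.007/0.993 = 7/993.
Combined Bayes factor of the evidence already in hand = 20 × 1.3 × 1.8 = 46.8.
Odds after that evidence = (7/993) × 46.8 = 546/1655.
Target odds = 0.99/0.01 = 99.
Need 5ⁿ ≥ 99 ÷ (546/1655) = 54615/182.
5³ = 125 falls short of 54615/182 but 5⁴ = 625 reaches it, so n = 4.

4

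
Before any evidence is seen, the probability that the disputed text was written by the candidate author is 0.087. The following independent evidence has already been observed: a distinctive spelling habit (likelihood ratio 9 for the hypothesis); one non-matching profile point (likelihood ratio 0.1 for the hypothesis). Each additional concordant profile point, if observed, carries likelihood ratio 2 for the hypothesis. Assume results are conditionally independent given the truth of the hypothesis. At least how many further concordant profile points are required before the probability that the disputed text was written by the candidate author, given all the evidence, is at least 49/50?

10

Prior odds = 0.087/0.913 = 87/913.
Combined Bayes factor of the evidence already in hand = 9 × 0.1 = 0.9.
Odds after that evidence = (87/913) × 0.9 = 783/9130.
Target odds = 0.98/0.02 = 49.
Need 2ⁿ ≥ 49 ÷ (783/9130) = 447370/783.
2⁹ = 512 falls short of 447370/783 but 2¹⁰ = 1024 reaches it, so n = 10.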